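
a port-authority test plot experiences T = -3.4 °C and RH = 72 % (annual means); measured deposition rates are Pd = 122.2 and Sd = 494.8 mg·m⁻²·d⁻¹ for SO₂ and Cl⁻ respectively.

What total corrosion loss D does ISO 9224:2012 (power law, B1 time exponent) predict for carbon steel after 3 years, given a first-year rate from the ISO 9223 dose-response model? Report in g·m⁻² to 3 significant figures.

D(3) = 796 g·m⁻²

carbon steel: T≤10 °C ⇒ hinge +0.150·(-3.4−10) = -2.0100
  sulphur-dioxide contribution → 12.18 μm/a
  chloride contribution → 44.87 μm/a
  total first-year rate 57.05 μm/a
Power-law: D(3) = r_corr · 3^0.523
  D(3) = 57.05 × 3^0.523 = 57.05 × 1.776 = 101.3 μm
  Mass loss = 101.3 μm × 7.85 g/cm³ = 795.6 g·m⁻²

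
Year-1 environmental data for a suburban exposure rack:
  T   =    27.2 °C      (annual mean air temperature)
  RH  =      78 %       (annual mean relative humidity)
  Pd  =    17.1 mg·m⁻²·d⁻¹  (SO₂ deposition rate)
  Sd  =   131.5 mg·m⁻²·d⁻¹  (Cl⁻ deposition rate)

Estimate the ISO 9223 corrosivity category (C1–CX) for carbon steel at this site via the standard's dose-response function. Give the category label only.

C5

carbon steel: T>10 °C ⇒ hinge -0.054·(27.2−10) = -0.9288
  SO₂ term: 1.77·17.1^0.52·exp(0.02·78-0.9288) = 14.56
  Sd branch = 0.102·Sd^0.62·e^(0.033·RH+0.04·T) = 81.79 μm/a
  r_corr = 14.56 + 81.79 = 96.36 μm/a
96.4 μm/a falls in (80, 200] for carbon steel → category C5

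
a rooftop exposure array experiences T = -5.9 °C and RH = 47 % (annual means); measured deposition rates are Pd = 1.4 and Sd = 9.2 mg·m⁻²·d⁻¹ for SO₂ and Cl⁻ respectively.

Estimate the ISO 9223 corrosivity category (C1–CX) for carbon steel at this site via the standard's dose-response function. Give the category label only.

carbon steel: f(T) = +0.150·(T−10) [T≤10 °C] = -2.3850
  Pd branch = 1.77·Pd^0.52·e^(0.02·RH+f) = 0.4971 μm/a
  Cl⁻ term: 0.102·9.2^0.62·exp(0.033·47+0.04·-5.9) = 1.504
  r_corr = 0.4971 + 1.504 = 2.001 μm/a
Category bounds: 1.3…25 μm/a bracket r_corr ⇒ C2

C2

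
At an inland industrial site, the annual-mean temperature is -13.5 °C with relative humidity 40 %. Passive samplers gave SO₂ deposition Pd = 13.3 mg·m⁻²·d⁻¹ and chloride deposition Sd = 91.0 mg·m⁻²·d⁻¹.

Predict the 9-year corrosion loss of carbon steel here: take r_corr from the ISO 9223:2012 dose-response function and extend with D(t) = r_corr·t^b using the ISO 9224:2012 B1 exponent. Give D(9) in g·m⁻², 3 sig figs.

carbon steel: T≤10 °C ⇒ hinge +0.150·(-13.5−10) = -3.5250
  Pd branch = 1.77·Pd^0.52·e^(0.02·RH+f) = 0.4456 μm/a
  Sd branch = 0.102·Sd^0.62·e^(0.033·RH+0.04·T) = 3.647 μm/a
  r_corr = 0.4456 + 3.647 = 4.093 μm/a
Long-term exponent b (ISO 9224 Table 2, B1) = 0.523
  D(9) = 4.093 × 9^0.523 = 4.093 × 3.156 = 12.91 μm
  Mass loss = 12.91 μm × 7.85 g/cm³ = 101.4 g·m⁻²

D(9) = 101 g·m⁻²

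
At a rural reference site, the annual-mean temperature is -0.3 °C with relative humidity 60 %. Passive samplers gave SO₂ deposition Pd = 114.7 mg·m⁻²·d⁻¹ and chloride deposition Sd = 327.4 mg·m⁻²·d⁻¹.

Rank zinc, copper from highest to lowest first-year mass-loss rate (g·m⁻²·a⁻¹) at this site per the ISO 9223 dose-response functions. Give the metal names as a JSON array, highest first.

["zinc", "copper"]

zinc: T≤10 °C ⇒ hinge +0.038·(-0.3−10) = -0.3914
  SO₂ term: 0.0129·114.7^0.44·exp(0.046·60-0.3914) = 1.11
  Sd branch = 0.0175·Sd^0.57·e^(0.008·RH+0.085·T) = 0.7482 μm/a
  sum: 1.11 + 0.7482 → r_corr = 1.859 μm/a
  mass loss = 1.859 μm/a × 7.14 g/cm³ = 13.27 g·m⁻²·a⁻¹
copper: T≤10 °C ⇒ hinge +0.126·(-0.3−10) = -1.2978
  Pd branch = 0.0053·Pd^0.26·e^(0.059·RH+f) = 0.1712 μm/a
  Sd branch = 0.01025·Sd^0.27·e^(0.036·RH+0.049·T) = 0.4183 μm/a
  sum: 0.1712 + 0.4183 → r_corr = 0.5895 μm/a
  mass loss = 0.5895 μm/a × 8.96 g/cm³ = 5.282 g·m⁻²·a⁻¹
Ordering by g·m⁻²·a⁻¹: zinc (13.3) > copper (5.28)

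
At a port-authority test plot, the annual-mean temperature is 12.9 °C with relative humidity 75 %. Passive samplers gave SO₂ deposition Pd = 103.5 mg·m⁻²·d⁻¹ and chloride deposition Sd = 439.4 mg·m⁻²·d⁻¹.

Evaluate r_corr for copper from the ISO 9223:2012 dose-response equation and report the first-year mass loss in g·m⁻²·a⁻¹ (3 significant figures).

copper: f(T) = -0.080·(T−10) [T>10 °C] = -0.2320
  Pd branch = 0.0053·Pd^0.26·e^(0.059·RH+f) = 1.173 μm/a
  Cl⁻ term: 0.01025·439.4^0.27·exp(0.036·75+0.049·12.9) = 1.484
  r_corr = 1.173 + 1.484 = 2.657 μm/a
Convert to mass loss: 2.657 μm/a × 8.96 g/cm³ = 23.8 g·m⁻²·a⁻¹

r_corr = 23.8 g·m⁻²·a⁻¹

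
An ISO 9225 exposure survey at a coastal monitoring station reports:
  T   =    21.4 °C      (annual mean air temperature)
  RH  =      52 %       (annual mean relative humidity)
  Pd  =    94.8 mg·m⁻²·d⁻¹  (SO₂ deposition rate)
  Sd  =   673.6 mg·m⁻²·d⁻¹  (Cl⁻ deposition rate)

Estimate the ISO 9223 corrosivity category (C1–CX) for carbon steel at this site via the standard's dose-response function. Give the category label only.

C5

carbon steel: T>10 °C ⇒ hinge -0.054·(21.4−10) = -0.6156
  sulphur-dioxide contribution → 28.86 μm/a
  chloride contribution → 75.72 μm/a
  ⇒ r_corr(carbon steel) = 104.6 μm/a
105 μm/a falls in (80, 200] for carbon steel → category C5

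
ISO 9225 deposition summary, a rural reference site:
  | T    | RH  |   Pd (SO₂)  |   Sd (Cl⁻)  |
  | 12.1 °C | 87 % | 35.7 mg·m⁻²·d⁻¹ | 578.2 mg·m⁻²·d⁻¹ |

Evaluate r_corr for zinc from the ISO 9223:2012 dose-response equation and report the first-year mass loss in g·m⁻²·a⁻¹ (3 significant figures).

zinc: temperature factor f = -0.071·(2.1) = -0.1491
  Pd branch = 0.0129·Pd^0.44·e^(0.046·RH+f) = 2.931 μm/a
  Cl⁻ term: 0.0175·578.2^0.57·exp(0.008·87+0.085·12.1) = 3.684
  r_corr = 2.931 + 3.684 = 6.616 μm/a
Convert to mass loss: 6.616 μm/a × 7.14 g/cm³ = 47.24 g·m⁻²·a⁻¹

r_corr = 47.2 g·m⁻²·a⁻¹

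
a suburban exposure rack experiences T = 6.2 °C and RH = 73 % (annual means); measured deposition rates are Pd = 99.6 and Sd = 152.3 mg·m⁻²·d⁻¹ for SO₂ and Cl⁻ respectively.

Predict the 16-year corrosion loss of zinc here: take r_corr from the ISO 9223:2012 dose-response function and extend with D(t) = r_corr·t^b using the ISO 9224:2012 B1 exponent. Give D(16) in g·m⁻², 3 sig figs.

zinc: temperature factor f = +0.038·(-3.8) = -0.1444
  SO₂ term: 0.0129·99.6^0.44·exp(0.046·73-0.1444) = 2.429
  Cl⁻ term: 0.0175·152.3^0.57·exp(0.008·73+0.085·6.2) = 0.9326
  r_corr = 2.429 + 0.9326 = 3.362 μm/a
ISO 9224: D(t) = r_corr · t^b with b = 0.813 (zinc, B1)
  D(16) = 3.362 × 16^0.813 = 3.362 × 9.527 = 32.03 μm
  Mass loss = 32.03 μm × 7.14 g/cm³ = 228.7 g·m⁻²

D(16) = 229 g·m⁻²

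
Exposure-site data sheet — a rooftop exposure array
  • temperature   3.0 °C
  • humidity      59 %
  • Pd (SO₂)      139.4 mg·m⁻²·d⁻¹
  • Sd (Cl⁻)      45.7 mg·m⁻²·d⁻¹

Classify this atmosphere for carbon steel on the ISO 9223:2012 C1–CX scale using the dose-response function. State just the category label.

C3

carbon steel: T≤10 °C ⇒ hinge +0.150·(3.0−10) = -1.0500
  SO₂ term: 1.77·139.4^0.52·exp(0.02·59-1.0500) = 26.27
  Sd branch = 0.102·Sd^0.62·e^(0.033·RH+0.04·T) = 8.619 μm/a
  sum: 26.27 + 8.619 → r_corr = 34.89 μm/a
34.9 μm/a falls in (25, 50] for carbon steel → category C3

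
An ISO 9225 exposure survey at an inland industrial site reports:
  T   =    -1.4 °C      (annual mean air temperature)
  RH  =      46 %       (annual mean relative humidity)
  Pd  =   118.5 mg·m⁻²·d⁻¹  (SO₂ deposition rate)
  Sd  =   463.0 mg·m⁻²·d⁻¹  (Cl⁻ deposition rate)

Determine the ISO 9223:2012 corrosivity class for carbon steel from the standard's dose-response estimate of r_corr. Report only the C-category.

C3

carbon steel: f(T) = +0.150·(T−10) [T≤10 °C] = -1.7100
  SO₂ term: 1.77·118.5^0.52·exp(0.02·46-1.7100) = 9.621
  Cl⁻ term: 0.102·463.0^0.62·exp(0.033·46+0.04·-1.4) = 19.78
  sum: 9.621 + 19.78 → r_corr = 29.4 μm/a
29.4 μm/a falls in (25, 50] for carbon steel → category C3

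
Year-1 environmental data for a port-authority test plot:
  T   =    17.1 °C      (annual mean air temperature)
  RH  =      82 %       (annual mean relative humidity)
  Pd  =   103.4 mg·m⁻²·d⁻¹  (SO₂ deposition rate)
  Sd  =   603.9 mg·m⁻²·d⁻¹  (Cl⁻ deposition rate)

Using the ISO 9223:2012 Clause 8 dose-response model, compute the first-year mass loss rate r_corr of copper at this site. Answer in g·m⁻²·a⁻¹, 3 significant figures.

copper: T>10 °C ⇒ hinge -0.080·(17.1−10) = -0.5680
  Pd branch = 0.0053·Pd^0.26·e^(0.059·RH+f) = 1.266 μm/a
  Sd branch = 0.01025·Sd^0.27·e^(0.036·RH+0.049·T) = 2.556 μm/a
  r_corr = 1.266 + 2.556 = 3.822 μm/a
Convert to mass loss: 3.822 μm/a × 8.96 g/cm³ = 34.24 g·m⁻²·a⁻¹

r_corr = 34.2 g·m⁻²·a⁻¹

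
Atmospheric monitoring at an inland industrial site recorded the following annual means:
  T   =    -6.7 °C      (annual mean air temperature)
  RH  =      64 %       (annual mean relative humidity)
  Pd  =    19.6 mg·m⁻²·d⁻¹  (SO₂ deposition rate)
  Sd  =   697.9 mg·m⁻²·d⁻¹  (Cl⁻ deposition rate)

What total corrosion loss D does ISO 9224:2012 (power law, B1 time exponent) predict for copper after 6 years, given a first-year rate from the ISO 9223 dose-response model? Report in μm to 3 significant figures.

copper: f(T) = +0.126·(T−10) [T≤10 °C] = -2.1042
  sulphur-dioxide contribution → 0.06114 μm/a
  chloride contribution → 0.4331 μm/a
  total first-year rate 0.4942 μm/a
ISO 9224: D(t) = r_corr · t^b with b = 0.667 (copper, B1)
  D(6) = 0.4942 × 6^0.667 = 0.4942 × 3.304 = 1.633 μm

D(6) = 1.63 μm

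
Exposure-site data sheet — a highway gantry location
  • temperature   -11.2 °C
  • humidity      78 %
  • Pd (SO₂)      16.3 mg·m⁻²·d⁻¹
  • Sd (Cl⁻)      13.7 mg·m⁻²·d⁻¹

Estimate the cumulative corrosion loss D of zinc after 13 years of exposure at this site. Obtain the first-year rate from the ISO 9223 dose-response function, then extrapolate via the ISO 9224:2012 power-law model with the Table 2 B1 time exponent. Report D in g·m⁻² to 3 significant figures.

D(13) = 44.1 g·m⁻²

zinc: T≤10 °C ⇒ hinge +0.038·(-11.2−10) = -0.8056
  SO₂ term: 0.0129·16.3^0.44·exp(0.046·78-0.8056) = 0.7118
  Cl⁻ term: 0.0175·13.7^0.57·exp(0.008·78+0.085·-11.2) = 0.05604
  sum: 0.7118 + 0.05604 → r_corr = 0.7678 μm/a
ISO 9224: D(t) = r_corr · t^b with b = 0.813 (zinc, B1)
  D(13) = 0.7678 × 13^0.813 = 0.7678 × 8.047 = 6.179 μm
  Mass loss = 6.179 μm × 7.14 g/cm³ = 44.11 g·m⁻²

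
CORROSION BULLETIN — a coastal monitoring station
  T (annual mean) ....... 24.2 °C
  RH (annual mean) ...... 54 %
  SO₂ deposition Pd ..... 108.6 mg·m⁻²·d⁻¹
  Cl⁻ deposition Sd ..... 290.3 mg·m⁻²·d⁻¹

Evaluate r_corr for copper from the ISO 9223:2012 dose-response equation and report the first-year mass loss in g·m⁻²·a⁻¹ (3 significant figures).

r_corr = 11.0 g·m⁻²·a⁻¹

copper: temperature factor f = -0.080·(14.2) = -1.1360
  sulphur-dioxide contribution → 0.1393 μm/a
  chloride contribution → 1.084 μm/a
  total first-year rate 1.223 μm/a
Convert to mass loss: 1.223 μm/a × 8.96 g/cm³ = 10.96 g·m⁻²·a⁻¹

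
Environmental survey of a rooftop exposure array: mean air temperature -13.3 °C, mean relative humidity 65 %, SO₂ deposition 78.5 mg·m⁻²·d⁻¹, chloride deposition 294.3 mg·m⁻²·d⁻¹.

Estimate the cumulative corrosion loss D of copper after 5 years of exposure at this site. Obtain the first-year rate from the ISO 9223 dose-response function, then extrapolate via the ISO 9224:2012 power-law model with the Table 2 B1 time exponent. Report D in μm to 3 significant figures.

copper: T≤10 °C ⇒ hinge +0.126·(-13.3−10) = -2.9358
  SO₂ term: 0.0053·78.5^0.26·exp(0.059·65-2.9358) = 0.0405
  Sd branch = 0.01025·Sd^0.27·e^(0.036·RH+0.049·T) = 0.2573 μm/a
  r_corr = 0.0405 + 0.2573 = 0.2978 μm/a
Long-term exponent b (ISO 9224 Table 2, B1) = 0.667
  D(5) = 0.2978 × 5^0.667 = 0.2978 × 2.926 = 0.8714 μm

D(5) = 0.871 μm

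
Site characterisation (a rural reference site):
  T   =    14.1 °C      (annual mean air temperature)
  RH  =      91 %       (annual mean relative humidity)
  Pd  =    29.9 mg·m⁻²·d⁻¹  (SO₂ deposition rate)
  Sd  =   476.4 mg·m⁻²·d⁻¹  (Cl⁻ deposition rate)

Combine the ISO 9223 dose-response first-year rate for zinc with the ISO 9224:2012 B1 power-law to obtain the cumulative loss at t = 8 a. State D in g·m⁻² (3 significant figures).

D(8) = 266 g·m⁻²

zinc: T>10 °C ⇒ hinge -0.071·(14.1−10) = -0.2911
  sulphur-dioxide contribution → 2.828 μm/a
  chloride contribution → 4.038 μm/a
  total first-year rate 6.865 μm/a
Long-term exponent b (ISO 9224 Table 2, B1) = 0.813
  D(8) = 6.865 × 8^0.813 = 6.865 × 5.423 = 37.23 μm
  Mass loss = 37.23 μm × 7.14 g/cm³ = 265.8 g·m⁻²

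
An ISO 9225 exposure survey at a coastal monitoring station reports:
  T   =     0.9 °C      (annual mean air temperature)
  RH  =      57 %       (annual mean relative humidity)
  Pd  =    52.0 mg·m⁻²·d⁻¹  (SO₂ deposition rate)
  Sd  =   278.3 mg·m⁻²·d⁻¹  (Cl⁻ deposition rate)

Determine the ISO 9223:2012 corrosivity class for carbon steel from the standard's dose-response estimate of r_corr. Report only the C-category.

carbon steel: T≤10 °C ⇒ hinge +0.150·(0.9−10) = -1.3650
  SO₂ term: 1.77·52.0^0.52·exp(0.02·57-1.3650) = 11.03
  Sd branch = 0.102·Sd^0.62·e^(0.033·RH+0.04·T) = 22.74 μm/a
  sum: 11.03 + 22.74 → r_corr = 33.77 μm/a
ISO 9223 Table 2 (carbon steel): 25 < 33.8 ≤ 50 μm/a ⇒ C3

C3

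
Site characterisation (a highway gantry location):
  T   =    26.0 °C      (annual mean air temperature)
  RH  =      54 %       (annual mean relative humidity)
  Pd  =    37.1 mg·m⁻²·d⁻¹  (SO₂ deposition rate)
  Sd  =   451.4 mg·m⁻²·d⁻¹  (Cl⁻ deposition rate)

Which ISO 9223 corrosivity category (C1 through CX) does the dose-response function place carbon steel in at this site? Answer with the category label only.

C5

carbon steel: f(T) = -0.054·(T−10) [T>10 °C] = -0.8640
  sulphur-dioxide contribution → 14.38 μm/a
  chloride contribution → 75.86 μm/a
  total first-year rate 90.24 μm/a
ISO 9223 Table 2 (carbon steel): 80 < 90.2 ≤ 200 μm/a ⇒ C5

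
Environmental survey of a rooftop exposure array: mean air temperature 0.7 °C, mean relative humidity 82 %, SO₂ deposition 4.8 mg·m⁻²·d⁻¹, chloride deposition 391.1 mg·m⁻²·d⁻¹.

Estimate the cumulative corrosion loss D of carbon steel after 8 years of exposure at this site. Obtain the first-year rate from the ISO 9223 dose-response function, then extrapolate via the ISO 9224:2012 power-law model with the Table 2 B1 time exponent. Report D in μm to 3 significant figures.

carbon steel: f(T) = +0.150·(T−10) [T≤10 °C] = -1.3950
  SO₂ term: 1.77·4.8^0.52·exp(0.02·82-1.3950) = 5.112
  Sd branch = 0.102·Sd^0.62·e^(0.033·RH+0.04·T) = 63.56 μm/a
  r_corr = 5.112 + 63.56 = 68.67 μm/a
Long-term exponent b (ISO 9224 Table 2, B1) = 0.523
  D(8) = 68.67 × 8^0.523 = 68.67 × 2.967 = 203.7 μm

D(8) = 204 μm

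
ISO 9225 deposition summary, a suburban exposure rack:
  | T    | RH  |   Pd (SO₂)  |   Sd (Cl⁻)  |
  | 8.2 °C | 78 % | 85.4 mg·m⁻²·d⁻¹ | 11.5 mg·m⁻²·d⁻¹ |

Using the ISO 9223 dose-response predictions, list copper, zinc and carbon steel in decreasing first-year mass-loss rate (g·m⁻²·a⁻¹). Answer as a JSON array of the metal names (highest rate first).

copper: temperature factor f = +0.126·(-1.8) = -0.2268
  Pd branch = 0.0053·Pd^0.26·e^(0.059·RH+f) = 1.338 μm/a
  Sd branch = 0.01025·Sd^0.27·e^(0.036·RH+0.049·T) = 0.491 μm/a
  sum: 1.338 + 0.491 → r_corr = 1.829 μm/a
  mass loss = 1.829 μm/a × 8.96 g/cm³ = 16.39 g·m⁻²·a⁻¹
zinc: T≤10 °C ⇒ hinge +0.038·(8.2−10) = -0.0684
  Pd branch = 0.0129·Pd^0.44·e^(0.046·RH+f) = 3.083 μm/a
  Sd branch = 0.0175·Sd^0.57·e^(0.008·RH+0.085·T) = 0.2638 μm/a
  sum: 3.083 + 0.2638 → r_corr = 3.347 μm/a
  mass loss = 3.347 μm/a × 7.14 g/cm³ = 23.9 g·m⁻²·a⁻¹
carbon steel: T≤10 °C ⇒ hinge +0.150·(8.2−10) = -0.2700
  SO₂ term: 1.77·85.4^0.52·exp(0.02·78-0.2700) = 64.95
  Sd branch = 0.102·Sd^0.62·e^(0.033·RH+0.04·T) = 8.444 μm/a
  r_corr = 64.95 + 8.444 = 73.39 μm/a
  mass loss = 73.39 μm/a × 7.85 g/cm³ = 576.1 g·m⁻²·a⁻¹
Ordering by g·m⁻²·a⁻¹: carbon steel (576) > zinc (23.9) > copper (16.4)

["carbon steel", "zinc", "copper"]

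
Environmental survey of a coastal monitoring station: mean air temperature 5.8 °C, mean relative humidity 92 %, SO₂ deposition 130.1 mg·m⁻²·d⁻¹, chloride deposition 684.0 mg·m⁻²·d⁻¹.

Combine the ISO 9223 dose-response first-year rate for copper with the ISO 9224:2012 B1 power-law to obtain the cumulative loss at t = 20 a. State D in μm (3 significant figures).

copper: T≤10 °C ⇒ hinge +0.126·(5.8−10) = -0.5292
  SO₂ term: 0.0053·130.1^0.26·exp(0.059·92-0.5292) = 2.521
  Sd branch = 0.01025·Sd^0.27·e^(0.036·RH+0.049·T) = 2.178 μm/a
  r_corr = 2.521 + 2.178 = 4.698 μm/a
ISO 9224: D(t) = r_corr · t^b with b = 0.667 (copper, B1)
  D(20) = 4.698 × 20^0.667 = 4.698 × 7.375 = 34.65 μm

D(20) = 34.7 μm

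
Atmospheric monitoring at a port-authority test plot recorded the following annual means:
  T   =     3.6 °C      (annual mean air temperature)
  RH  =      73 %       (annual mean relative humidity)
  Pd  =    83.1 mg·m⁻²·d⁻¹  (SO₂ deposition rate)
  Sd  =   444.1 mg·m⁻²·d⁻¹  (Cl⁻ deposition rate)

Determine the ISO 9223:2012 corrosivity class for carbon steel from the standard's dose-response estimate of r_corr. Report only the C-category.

carbon steel: f(T) = +0.150·(T−10) [T≤10 °C] = -0.9600
  Pd branch = 1.77·Pd^0.52·e^(0.02·RH+f) = 29.06 μm/a
  Cl⁻ term: 0.102·444.1^0.62·exp(0.033·73+0.04·3.6) = 57.38
  sum: 29.06 + 57.38 → r_corr = 86.45 μm/a
Category bounds: 80…200 μm/a bracket r_corr ⇒ C5

C5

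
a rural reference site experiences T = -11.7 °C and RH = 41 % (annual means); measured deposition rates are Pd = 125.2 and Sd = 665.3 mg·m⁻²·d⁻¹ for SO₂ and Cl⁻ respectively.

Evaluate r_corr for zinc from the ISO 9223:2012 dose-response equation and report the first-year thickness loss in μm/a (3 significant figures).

zinc: f(T) = +0.038·(T−10) [T≤10 °C] = -0.8246
  Pd branch = 0.0129·Pd^0.44·e^(0.046·RH+f) = 0.3122 μm/a
  Cl⁻ term: 0.0175·665.3^0.57·exp(0.008·41+0.085·-11.7) = 0.3653
  r_corr = 0.3122 + 0.3653 = 0.6776 μm/a

r_corr = 0.678 μm/a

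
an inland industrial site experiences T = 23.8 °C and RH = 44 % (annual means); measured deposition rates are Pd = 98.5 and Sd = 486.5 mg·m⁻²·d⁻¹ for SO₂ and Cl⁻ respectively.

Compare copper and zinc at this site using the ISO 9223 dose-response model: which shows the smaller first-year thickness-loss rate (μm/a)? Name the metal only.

copper: temperature factor f = -0.080·(13.8) = -1.1040
  sulphur-dioxide contribution → 0.07772 μm/a
  chloride contribution → 0.8524 μm/a
  ⇒ r_corr(copper) = 0.9301 μm/a
zinc: T>10 °C ⇒ hinge -0.071·(23.8−10) = -0.9798
  sulphur-dioxide contribution → 0.2762 μm/a
  chloride contribution → 6.399 μm/a
  total first-year rate 6.675 μm/a
Ordering by μm/a: zinc (6.68) > copper (0.93)

copper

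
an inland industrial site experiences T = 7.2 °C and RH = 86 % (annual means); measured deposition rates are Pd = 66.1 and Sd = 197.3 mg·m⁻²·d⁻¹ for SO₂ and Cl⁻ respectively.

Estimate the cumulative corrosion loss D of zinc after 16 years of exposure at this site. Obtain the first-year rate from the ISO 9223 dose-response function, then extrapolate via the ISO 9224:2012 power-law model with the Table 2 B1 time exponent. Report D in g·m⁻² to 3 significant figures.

zinc: f(T) = +0.038·(T−10) [T≤10 °C] = -0.1064
  sulphur-dioxide contribution → 3.831 μm/a
  chloride contribution → 1.306 μm/a
  ⇒ r_corr(zinc) = 5.137 μm/a
ISO 9224: D(t) = r_corr · t^b with b = 0.813 (zinc, B1)
  D(16) = 5.137 × 16^0.813 = 5.137 × 9.527 = 48.94 μm
  Mass loss = 48.94 μm × 7.14 g/cm³ = 349.4 g·m⁻²

D(16) = 349 g·m⁻²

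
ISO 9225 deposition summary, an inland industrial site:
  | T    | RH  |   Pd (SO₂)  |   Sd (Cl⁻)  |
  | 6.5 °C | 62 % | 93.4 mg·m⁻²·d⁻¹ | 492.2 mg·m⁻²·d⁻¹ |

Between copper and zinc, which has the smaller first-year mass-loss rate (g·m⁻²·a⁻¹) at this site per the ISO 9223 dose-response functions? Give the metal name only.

copper: temperature factor f = +0.126·(-3.5) = -0.4410
  Pd branch = 0.0053·Pd^0.26·e^(0.059·RH+f) = 0.4302 μm/a
  Sd branch = 0.01025·Sd^0.27·e^(0.036·RH+0.049·T) = 0.7003 μm/a
  r_corr = 0.4302 + 0.7003 = 1.13 μm/a
  mass loss = 1.13 μm/a × 8.96 g/cm³ = 10.13 g·m⁻²·a⁻¹
zinc: T≤10 °C ⇒ hinge +0.038·(6.5−10) = -0.1330
  Pd branch = 0.0129·Pd^0.44·e^(0.046·RH+f) = 1.44 μm/a
  Cl⁻ term: 0.0175·492.2^0.57·exp(0.008·62+0.085·6.5) = 1.71
  r_corr = 1.44 + 1.71 = 3.15 μm/a
  mass loss = 3.15 μm/a × 7.14 g/cm³ = 22.49 g·m⁻²·a⁻¹
Ordering by g·m⁻²·a⁻¹: zinc (22.5) > copper (10.1)

copper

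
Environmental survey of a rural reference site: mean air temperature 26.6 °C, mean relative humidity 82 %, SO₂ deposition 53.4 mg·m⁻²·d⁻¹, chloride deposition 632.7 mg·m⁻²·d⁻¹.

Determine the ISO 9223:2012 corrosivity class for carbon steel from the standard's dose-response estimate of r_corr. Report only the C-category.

CX

carbon steel: temperature factor f = -0.054·(16.6) = -0.8964
  sulphur-dioxide contribution → 29.46 μm/a
  chloride contribution → 241.3 μm/a
  ⇒ r_corr(carbon steel) = 270.8 μm/a
271 μm/a falls in (200, 700] for carbon steel → category CX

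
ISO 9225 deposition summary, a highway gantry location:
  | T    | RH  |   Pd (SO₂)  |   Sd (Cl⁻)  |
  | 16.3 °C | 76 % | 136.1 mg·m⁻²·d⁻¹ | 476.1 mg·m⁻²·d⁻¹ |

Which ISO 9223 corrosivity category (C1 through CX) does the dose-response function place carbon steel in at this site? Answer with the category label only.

carbon steel: temperature factor f = -0.054·(6.3) = -0.3402
  SO₂ term: 1.77·136.1^0.52·exp(0.02·76-0.3402) = 74.12
  Cl⁻ term: 0.102·476.1^0.62·exp(0.033·76+0.04·16.3) = 109.9
  r_corr = 74.12 + 109.9 = 184.1 μm/a
184 μm/a falls in (80, 200] for carbon steel → category C5

C5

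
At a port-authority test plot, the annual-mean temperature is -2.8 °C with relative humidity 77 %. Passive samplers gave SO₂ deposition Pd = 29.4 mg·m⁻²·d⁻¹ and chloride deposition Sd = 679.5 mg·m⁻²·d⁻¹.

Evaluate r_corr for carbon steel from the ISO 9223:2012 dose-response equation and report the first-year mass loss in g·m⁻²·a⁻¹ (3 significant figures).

r_corr = 573 g·m⁻²·a⁻¹

carbon steel: T≤10 °C ⇒ hinge +0.150·(-2.8−10) = -1.9200
  Pd branch = 1.77·Pd^0.52·e^(0.02·RH+f) = 7.022 μm/a
  Sd branch = 0.102·Sd^0.62·e^(0.033·RH+0.04·T) = 65.99 μm/a
  r_corr = 7.022 + 65.99 = 73.01 μm/a
Convert to mass loss: 73.01 μm/a × 7.85 g/cm³ = 573.1 g·m⁻²·a⁻¹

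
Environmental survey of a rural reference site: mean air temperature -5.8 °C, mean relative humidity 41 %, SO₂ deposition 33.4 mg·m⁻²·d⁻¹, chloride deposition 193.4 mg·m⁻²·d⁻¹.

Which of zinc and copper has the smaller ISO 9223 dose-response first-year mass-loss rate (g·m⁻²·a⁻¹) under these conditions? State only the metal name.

zinc: f(T) = +0.038·(T−10) [T≤10 °C] = -0.6004
  sulphur-dioxide contribution → 0.2185 μm/a
  chloride contribution → 0.2983 μm/a
  total first-year rate 0.5168 μm/a
  mass loss = 0.5168 μm/a × 7.14 g/cm³ = 3.69 g·m⁻²·a⁻¹
copper: T≤10 °C ⇒ hinge +0.126·(-5.8−10) = -1.9908
  sulphur-dioxide contribution → 0.02025 μm/a
  chloride contribution → 0.1398 μm/a
  total first-year rate 0.1601 μm/a
  mass loss = 0.1601 μm/a × 8.96 g/cm³ = 1.434 g·m⁻²·a⁻¹
Ordering by g·m⁻²·a⁻¹: zinc (3.69) > copper (1.43)

copper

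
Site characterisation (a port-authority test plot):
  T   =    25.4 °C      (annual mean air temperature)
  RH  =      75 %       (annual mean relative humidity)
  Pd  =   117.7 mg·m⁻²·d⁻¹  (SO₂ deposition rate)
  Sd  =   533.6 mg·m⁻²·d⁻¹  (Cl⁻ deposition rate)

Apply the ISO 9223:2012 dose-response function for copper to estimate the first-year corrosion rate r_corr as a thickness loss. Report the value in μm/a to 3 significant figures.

r_corr = 3.33 μm/a

copper: f(T) = -0.080·(T−10) [T>10 °C] = -1.2320
  sulphur-dioxide contribution → 0.446 μm/a
  chloride contribution → 2.885 μm/a
  total first-year rate 3.331 μm/a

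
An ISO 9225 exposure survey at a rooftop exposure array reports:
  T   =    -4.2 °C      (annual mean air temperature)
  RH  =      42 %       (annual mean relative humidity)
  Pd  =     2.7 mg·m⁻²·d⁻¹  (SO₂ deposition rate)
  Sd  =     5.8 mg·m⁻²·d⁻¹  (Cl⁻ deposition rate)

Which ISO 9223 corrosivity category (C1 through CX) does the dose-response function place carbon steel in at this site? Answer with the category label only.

carbon steel: f(T) = +0.150·(T−10) [T≤10 °C] = -2.1300
  sulphur-dioxide contribution → 0.8167 μm/a
  chloride contribution → 1.025 μm/a
  ⇒ r_corr(carbon steel) = 1.842 μm/a
1.84 μm/a falls in (1.3, 25] for carbon steel → category C2

C2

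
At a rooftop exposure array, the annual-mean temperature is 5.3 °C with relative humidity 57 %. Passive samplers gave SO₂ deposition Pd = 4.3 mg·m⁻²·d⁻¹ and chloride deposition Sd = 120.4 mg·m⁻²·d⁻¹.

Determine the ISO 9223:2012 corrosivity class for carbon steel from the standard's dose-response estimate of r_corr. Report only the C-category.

C2

carbon steel: temperature factor f = +0.150·(-4.7) = -0.7050
  SO₂ term: 1.77·4.3^0.52·exp(0.02·57-0.7050) = 5.838
  Sd branch = 0.102·Sd^0.62·e^(0.033·RH+0.04·T) = 16.13 μm/a
  sum: 5.838 + 16.13 → r_corr = 21.97 μm/a
Category bounds: 1.3…25 μm/a bracket r_corr ⇒ C2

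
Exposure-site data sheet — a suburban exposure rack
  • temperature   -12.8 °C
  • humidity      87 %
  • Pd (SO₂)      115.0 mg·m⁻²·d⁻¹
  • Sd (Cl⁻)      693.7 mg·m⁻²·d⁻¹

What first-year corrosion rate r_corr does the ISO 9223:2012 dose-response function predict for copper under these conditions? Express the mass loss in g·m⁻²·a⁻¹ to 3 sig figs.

copper: temperature factor f = +0.126·(-22.8) = -2.8728
  Pd branch = 0.0053·Pd^0.26·e^(0.059·RH+f) = 0.1744 μm/a
  Cl⁻ term: 0.01025·693.7^0.27·exp(0.036·87+0.049·-12.8) = 0.7339
  r_corr = 0.1744 + 0.7339 = 0.9084 μm/a
Convert to mass loss: 0.9084 μm/a × 8.96 g/cm³ = 8.139 g·m⁻²·a⁻¹

r_corr = 8.14 g·m⁻²·a⁻¹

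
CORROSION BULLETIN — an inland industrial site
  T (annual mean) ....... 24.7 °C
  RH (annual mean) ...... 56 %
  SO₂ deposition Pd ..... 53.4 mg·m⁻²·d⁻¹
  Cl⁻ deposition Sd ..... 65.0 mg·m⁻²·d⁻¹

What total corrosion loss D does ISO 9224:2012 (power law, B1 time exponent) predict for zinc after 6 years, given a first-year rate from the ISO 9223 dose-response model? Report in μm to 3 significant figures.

zinc: T>10 °C ⇒ hinge -0.071·(24.7−10) = -1.0437
  Pd branch = 0.0129·Pd^0.44·e^(0.046·RH+f) = 0.3437 μm/a
  Sd branch = 0.0175·Sd^0.57·e^(0.008·RH+0.085·T) = 2.414 μm/a
  r_corr = 0.3437 + 2.414 = 2.758 μm/a
ISO 9224: D(t) = r_corr · t^b with b = 0.813 (zinc, B1)
  D(6) = 2.758 × 6^0.813 = 2.758 × 4.292 = 11.84 μm

D(6) = 11.8 μm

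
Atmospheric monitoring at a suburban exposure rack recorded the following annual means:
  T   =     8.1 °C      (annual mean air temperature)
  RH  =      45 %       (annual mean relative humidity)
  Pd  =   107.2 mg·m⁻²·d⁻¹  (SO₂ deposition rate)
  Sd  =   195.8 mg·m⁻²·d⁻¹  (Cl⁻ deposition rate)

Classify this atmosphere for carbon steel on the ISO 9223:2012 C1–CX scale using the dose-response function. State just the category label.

carbon steel: f(T) = +0.150·(T−10) [T≤10 °C] = -0.2850
  sulphur-dioxide contribution → 37.22 μm/a
  chloride contribution → 16.41 μm/a
  total first-year rate 53.63 μm/a
Category bounds: 50…80 μm/a bracket r_corr ⇒ C4

C4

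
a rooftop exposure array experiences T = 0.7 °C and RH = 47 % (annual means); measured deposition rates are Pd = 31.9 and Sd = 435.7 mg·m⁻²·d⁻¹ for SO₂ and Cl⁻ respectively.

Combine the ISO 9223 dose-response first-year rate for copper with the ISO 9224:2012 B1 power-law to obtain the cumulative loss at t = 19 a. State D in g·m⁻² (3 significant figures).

copper: f(T) = +0.126·(T−10) [T≤10 °C] = -1.1718
  sulphur-dioxide contribution → 0.06466 μm/a
  chloride contribution → 0.2972 μm/a
  ⇒ r_corr(copper) = 0.3618 μm/a
Long-term exponent b (ISO 9224 Table 2, B1) = 0.667
  D(19) = 0.3618 × 19^0.667 = 0.3618 × 7.127 = 2.579 μm
  Mass loss = 2.579 μm × 8.96 g/cm³ = 23.11 g·m⁻²

D(19) = 23.1 g·m⁻²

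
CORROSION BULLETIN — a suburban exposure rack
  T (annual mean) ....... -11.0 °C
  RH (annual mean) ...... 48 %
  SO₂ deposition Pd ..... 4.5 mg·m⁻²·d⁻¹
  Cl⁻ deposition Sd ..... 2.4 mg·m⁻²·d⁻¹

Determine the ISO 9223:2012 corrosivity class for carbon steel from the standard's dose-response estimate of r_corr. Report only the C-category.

carbon steel: temperature factor f = +0.150·(-21.0) = -3.1500
  sulphur-dioxide contribution → 0.4331 μm/a
  chloride contribution → 0.551 μm/a
  total first-year rate 0.9841 μm/a
ISO 9223 Table 2 (carbon steel): 0 < 0.984 ≤ 1.3 μm/a ⇒ C1

C1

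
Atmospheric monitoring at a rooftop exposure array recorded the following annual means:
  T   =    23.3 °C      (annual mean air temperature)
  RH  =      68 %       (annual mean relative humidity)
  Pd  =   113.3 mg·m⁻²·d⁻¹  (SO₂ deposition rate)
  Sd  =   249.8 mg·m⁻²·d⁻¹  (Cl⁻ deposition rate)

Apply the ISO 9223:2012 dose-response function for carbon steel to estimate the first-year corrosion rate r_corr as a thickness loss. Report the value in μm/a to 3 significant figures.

r_corr = 114 μm/a

carbon steel: temperature factor f = -0.054·(13.3) = -0.7182
  sulphur-dioxide contribution → 39.35 μm/a
  chloride contribution → 74.89 μm/a
  ⇒ r_corr(carbon steel) = 114.2 μm/a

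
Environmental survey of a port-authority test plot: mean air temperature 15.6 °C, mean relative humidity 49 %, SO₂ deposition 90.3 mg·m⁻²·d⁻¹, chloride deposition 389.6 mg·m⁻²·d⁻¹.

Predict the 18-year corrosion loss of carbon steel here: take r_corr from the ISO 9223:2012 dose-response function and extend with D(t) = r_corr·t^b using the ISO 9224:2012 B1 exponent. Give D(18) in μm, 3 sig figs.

carbon steel: temperature factor f = -0.054·(5.6) = -0.3024
  SO₂ term: 1.77·90.3^0.52·exp(0.02·49-0.3024) = 36.24
  Cl⁻ term: 0.102·389.6^0.62·exp(0.033·49+0.04·15.6) = 38.73
  sum: 36.24 + 38.73 → r_corr = 74.97 μm/a
ISO 9224: D(t) = r_corr · t^b with b = 0.523 (carbon steel, B1)
  D(18) = 74.97 × 18^0.523 = 74.97 × 4.534 = 339.9 μm

D(18) = 340 μm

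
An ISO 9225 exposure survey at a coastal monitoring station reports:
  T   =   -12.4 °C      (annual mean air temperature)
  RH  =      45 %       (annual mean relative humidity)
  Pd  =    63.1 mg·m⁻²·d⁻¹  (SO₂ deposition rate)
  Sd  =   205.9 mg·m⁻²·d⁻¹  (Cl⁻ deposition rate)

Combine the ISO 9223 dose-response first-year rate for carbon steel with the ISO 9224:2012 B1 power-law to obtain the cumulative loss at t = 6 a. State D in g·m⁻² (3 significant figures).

D(6) = 176 g·m⁻²

carbon steel: T≤10 °C ⇒ hinge +0.150·(-12.4−10) = -3.3600
  Pd branch = 1.77·Pd^0.52·e^(0.02·RH+f) = 1.305 μm/a
  Cl⁻ term: 0.102·205.9^0.62·exp(0.033·45+0.04·-12.4) = 7.457
  sum: 1.305 + 7.457 → r_corr = 8.762 μm/a
Long-term exponent b (ISO 9224 Table 2, B1) = 0.523
  D(6) = 8.762 × 6^0.523 = 8.762 × 2.553 = 22.37 μm
  Mass loss = 22.37 μm × 7.85 g/cm³ = 175.6 g·m⁻²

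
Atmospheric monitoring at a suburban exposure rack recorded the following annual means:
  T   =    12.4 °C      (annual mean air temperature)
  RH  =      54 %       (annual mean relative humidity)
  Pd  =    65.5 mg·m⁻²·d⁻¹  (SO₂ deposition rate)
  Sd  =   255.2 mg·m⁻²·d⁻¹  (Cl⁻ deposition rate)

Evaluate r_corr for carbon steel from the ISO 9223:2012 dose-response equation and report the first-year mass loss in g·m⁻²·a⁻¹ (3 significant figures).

r_corr = 559 g·m⁻²·a⁻¹

carbon steel: f(T) = -0.054·(T−10) [T>10 °C] = -0.1296
  Pd branch = 1.77·Pd^0.52·e^(0.02·RH+f) = 40.29 μm/a
  Cl⁻ term: 0.102·255.2^0.62·exp(0.033·54+0.04·12.4) = 30.92
  r_corr = 40.29 + 30.92 = 71.2 μm/a
Convert to mass loss: 71.2 μm/a × 7.85 g/cm³ = 559 g·m⁻²·a⁻¹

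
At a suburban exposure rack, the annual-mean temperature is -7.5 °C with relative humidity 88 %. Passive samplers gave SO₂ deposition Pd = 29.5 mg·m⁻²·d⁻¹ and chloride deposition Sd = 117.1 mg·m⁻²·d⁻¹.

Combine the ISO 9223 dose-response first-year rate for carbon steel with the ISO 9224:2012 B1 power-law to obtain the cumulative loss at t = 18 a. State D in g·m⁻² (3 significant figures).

carbon steel: temperature factor f = +0.150·(-17.5) = -2.6250
  SO₂ term: 1.77·29.5^0.52·exp(0.02·88-2.6250) = 4.331
  Cl⁻ term: 0.102·117.1^0.62·exp(0.033·88+0.04·-7.5) = 26.42
  sum: 4.331 + 26.42 → r_corr = 30.76 μm/a
Long-term exponent b (ISO 9224 Table 2, B1) = 0.523
  D(18) = 30.76 × 18^0.523 = 30.76 × 4.534 = 139.5 μm
  Mass loss = 139.5 μm × 7.85 g/cm³ = 1095 g·m⁻²

D(18) = 1.09e+03 g·m⁻²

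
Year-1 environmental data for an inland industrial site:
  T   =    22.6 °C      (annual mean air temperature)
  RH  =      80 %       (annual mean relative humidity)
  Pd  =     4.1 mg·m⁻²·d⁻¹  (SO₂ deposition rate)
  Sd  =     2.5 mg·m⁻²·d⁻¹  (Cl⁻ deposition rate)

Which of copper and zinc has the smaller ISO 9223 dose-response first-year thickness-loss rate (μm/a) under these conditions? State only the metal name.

copper: f(T) = -0.080·(T−10) [T>10 °C] = -1.0080
  sulphur-dioxide contribution → 0.3131 μm/a
  chloride contribution → 0.7077 μm/a
  ⇒ r_corr(copper) = 1.021 μm/a
zinc: temperature factor f = -0.071·(12.6) = -0.8946
  sulphur-dioxide contribution → 0.389 μm/a
  chloride contribution → 0.382 μm/a
  total first-year rate 0.771 μm/a
Ordering by μm/a: copper (1.02) > zinc (0.771)

zinc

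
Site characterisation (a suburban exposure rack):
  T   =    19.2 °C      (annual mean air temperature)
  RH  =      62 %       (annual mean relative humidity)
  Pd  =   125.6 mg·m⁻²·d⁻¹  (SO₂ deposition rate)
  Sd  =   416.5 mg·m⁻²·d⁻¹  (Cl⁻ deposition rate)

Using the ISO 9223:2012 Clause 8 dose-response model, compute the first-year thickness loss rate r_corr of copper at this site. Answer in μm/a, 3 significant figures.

copper: temperature factor f = -0.080·(9.2) = -0.7360
  sulphur-dioxide contribution → 0.346 μm/a
  chloride contribution → 1.247 μm/a
  total first-year rate 1.593 μm/a

r_corr = 1.59 μm/a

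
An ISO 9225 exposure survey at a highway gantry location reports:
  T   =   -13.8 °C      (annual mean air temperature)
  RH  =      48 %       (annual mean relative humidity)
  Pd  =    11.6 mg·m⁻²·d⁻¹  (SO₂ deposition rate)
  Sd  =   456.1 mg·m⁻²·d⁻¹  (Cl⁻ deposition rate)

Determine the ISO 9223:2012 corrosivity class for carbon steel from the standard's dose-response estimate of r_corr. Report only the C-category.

C2

carbon steel: T≤10 °C ⇒ hinge +0.150·(-13.8−10) = -3.5700
  SO₂ term: 1.77·11.6^0.52·exp(0.02·48-3.5700) = 0.4656
  Sd branch = 0.102·Sd^0.62·e^(0.033·RH+0.04·T) = 12.75 μm/a
  r_corr = 0.4656 + 12.75 = 13.21 μm/a
13.2 μm/a falls in (1.3, 25] for carbon steel → category C2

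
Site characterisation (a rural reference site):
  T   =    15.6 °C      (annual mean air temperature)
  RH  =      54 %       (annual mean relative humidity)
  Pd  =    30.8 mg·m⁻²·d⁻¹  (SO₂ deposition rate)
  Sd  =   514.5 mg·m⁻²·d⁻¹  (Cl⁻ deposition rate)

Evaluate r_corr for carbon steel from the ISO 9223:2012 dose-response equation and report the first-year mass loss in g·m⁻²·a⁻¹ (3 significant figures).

r_corr = 606 g·m⁻²·a⁻¹

carbon steel: T>10 °C ⇒ hinge -0.054·(15.6−10) = -0.3024
  Pd branch = 1.77·Pd^0.52·e^(0.02·RH+f) = 22.89 μm/a
  Sd branch = 0.102·Sd^0.62·e^(0.033·RH+0.04·T) = 54.27 μm/a
  sum: 22.89 + 54.27 → r_corr = 77.17 μm/a
Convert to mass loss: 77.17 μm/a × 7.85 g/cm³ = 605.8 g·m⁻²·a⁻¹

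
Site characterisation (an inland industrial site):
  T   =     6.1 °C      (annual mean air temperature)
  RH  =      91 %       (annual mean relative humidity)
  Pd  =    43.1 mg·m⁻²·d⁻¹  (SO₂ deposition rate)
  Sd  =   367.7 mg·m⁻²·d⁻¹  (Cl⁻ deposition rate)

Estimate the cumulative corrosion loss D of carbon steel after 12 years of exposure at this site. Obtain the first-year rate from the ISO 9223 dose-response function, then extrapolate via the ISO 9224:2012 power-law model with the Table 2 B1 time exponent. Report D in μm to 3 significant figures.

D(12) = 533 μm

carbon steel: T≤10 °C ⇒ hinge +0.150·(6.1−10) = -0.5850
  Pd branch = 1.77·Pd^0.52·e^(0.02·RH+f) = 43.08 μm/a
  Cl⁻ term: 0.102·367.7^0.62·exp(0.033·91+0.04·6.1) = 102.2
  r_corr = 43.08 + 102.2 = 145.3 μm/a
Power-law: D(12) = r_corr · 12^0.523
  D(12) = 145.3 × 12^0.523 = 145.3 × 3.668 = 532.8 μm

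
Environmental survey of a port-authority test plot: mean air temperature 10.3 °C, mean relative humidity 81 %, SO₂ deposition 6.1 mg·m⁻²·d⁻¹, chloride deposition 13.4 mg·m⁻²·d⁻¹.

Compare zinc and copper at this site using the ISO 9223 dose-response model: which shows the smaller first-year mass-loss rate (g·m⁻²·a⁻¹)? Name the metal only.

zinc: f(T) = -0.071·(T−10) [T>10 °C] = -0.0213
  sulphur-dioxide contribution → 1.162 μm/a
  chloride contribution → 0.3525 μm/a
  total first-year rate 1.514 μm/a
  mass loss = 1.514 μm/a × 7.14 g/cm³ = 10.81 g·m⁻²·a⁻¹
copper: f(T) = -0.080·(T−10) [T>10 °C] = -0.0240
  sulphur-dioxide contribution → 0.9852 μm/a
  chloride contribution → 0.6319 μm/a
  ⇒ r_corr(copper) = 1.617 μm/a
  mass loss = 1.617 μm/a × 8.96 g/cm³ = 14.49 g·m⁻²·a⁻¹
Ordering by g·m⁻²·a⁻¹: copper (14.5) > zinc (10.8)

zinc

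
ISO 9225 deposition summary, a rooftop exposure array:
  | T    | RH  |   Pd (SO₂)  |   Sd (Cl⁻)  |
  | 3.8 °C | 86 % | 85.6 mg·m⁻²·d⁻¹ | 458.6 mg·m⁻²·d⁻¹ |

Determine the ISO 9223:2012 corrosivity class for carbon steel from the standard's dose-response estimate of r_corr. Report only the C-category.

carbon steel: f(T) = +0.150·(T−10) [T≤10 °C] = -0.9300
  SO₂ term: 1.77·85.6^0.52·exp(0.02·86-0.9300) = 39.44
  Sd branch = 0.102·Sd^0.62·e^(0.033·RH+0.04·T) = 90.62 μm/a
  r_corr = 39.44 + 90.62 = 130.1 μm/a
130 μm/a falls in (80, 200] for carbon steel → category C5

C5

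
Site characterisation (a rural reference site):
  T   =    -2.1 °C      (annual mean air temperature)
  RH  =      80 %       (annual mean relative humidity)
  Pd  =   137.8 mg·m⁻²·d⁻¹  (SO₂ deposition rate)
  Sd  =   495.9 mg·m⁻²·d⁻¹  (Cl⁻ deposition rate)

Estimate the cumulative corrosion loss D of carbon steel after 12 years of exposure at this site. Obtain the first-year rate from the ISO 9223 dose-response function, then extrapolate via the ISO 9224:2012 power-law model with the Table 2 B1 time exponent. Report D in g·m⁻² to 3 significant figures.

D(12) = 2.31e+03 g·m⁻²

carbon steel: f(T) = +0.150·(T−10) [T≤10 °C] = -1.8150
  sulphur-dioxide contribution → 18.49 μm/a
  chloride contribution → 61.63 μm/a
  ⇒ r_corr(carbon steel) = 80.12 μm/a
Power-law: D(12) = r_corr · 12^0.523
  D(12) = 80.12 × 12^0.523 = 80.12 × 3.668 = 293.9 μm
  Mass loss = 293.9 μm × 7.85 g/cm³ = 2307 g·m⁻²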